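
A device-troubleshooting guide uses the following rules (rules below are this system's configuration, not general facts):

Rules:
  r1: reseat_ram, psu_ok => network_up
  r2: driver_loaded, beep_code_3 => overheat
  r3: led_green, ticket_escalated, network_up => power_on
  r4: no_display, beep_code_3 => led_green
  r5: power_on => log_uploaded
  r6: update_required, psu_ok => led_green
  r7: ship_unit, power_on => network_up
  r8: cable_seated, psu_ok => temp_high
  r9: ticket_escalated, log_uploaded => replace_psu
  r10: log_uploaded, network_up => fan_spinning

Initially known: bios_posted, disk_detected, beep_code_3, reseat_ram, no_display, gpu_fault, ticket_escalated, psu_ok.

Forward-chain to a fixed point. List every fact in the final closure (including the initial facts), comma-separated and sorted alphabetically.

Round 1: r1 [reseat_ram, psu_ok => network_up]; r4 [no_display, beep_code_3 => led_green]. New: network_up, led_green.
Round 2: r3 [led_green, ticket_escalated, network_up => power_on]. New: power_on.
Round 3: r5 [power_on => log_uploaded]. New: log_uploaded.
Round 4: r9 [ticket_escalated, log_uploaded => replace_psu]; r10 [log_uploaded, network_up => fan_spinning]. New: replace_psu, fan_spinning.

beep_code_3, bios_posted, disk_detected, fan_spinning, gpu_fault, led_green, log_uploaded, network_up, no_display, power_on, psu_ok, replace_psu, reseat_ram, ticket_escalated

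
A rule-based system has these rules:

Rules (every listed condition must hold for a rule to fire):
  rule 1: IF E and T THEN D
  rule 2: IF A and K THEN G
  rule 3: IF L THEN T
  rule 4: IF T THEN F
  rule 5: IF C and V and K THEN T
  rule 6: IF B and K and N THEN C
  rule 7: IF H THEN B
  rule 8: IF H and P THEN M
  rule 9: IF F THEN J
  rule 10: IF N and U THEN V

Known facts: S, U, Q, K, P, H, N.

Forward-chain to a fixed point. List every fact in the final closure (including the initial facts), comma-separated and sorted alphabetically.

B, C, F, H, J, K, M, N, P, Q, S, T, U, V

Round 1 fires rule 7, rule 8, rule 10, giving B, M, V.
Round 2 fires rule 6, giving C.
Round 3 fires rule 5, giving T.
Round 4 fires rule 4, giving F.
Round 5 fires rule 9, giving J.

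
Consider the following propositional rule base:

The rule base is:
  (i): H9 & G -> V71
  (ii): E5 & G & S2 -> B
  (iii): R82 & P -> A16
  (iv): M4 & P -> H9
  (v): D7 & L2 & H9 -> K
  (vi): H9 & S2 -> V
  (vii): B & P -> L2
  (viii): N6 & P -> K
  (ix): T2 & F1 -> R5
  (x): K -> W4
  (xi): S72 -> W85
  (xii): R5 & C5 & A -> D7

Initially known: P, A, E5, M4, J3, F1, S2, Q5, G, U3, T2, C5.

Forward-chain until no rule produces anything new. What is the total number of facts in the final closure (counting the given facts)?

Round 1 — (ii), (iv), (ix), derive B, H9, R5.
Round 2 — (i), (vi), (vii), (xii), derive V71, V, L2, D7.
Round 3 — (v), derive K.
Round 4 — (x), derive W4.
Closure: {A, B, C5, D7, E5, F1, G, H9, J3, K, L2, M4, P, Q5, R5, S2, T2, U3, V, V71, W4} — 21 facts.

21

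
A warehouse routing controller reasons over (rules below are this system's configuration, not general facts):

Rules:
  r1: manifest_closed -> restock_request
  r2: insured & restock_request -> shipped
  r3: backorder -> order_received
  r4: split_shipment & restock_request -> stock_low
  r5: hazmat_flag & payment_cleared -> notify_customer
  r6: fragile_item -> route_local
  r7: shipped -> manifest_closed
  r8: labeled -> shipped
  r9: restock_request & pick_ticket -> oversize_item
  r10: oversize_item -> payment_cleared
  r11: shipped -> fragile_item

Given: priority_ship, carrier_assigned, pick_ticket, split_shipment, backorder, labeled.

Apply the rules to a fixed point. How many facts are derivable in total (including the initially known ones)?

[1] r3 [backorder -> order_received]; r8 [labeled -> shipped]. ⇒ new: order_received, shipped.
[2] r7 [shipped -> manifest_closed]; r11 [shipped -> fragile_item]. ⇒ new: manifest_closed, fragile_item.
[3] r1 [manifest_closed -> restock_request]; r6 [fragile_item -> route_local]. ⇒ new: restock_request, route_local.
[4] r4 [split_shipment & restock_request -> stock_low]; r9 [restock_request & pick_ticket -> oversize_item]. ⇒ new: stock_low, oversize_item.
[5] r10 [oversize_item -> payment_cleared]. ⇒ new: payment_cleared.
Closure: {backorder, carrier_assigned, fragile_item, labeled, manifest_closed, order_received, oversize_item, payment_cleared, pick_ticket, priority_ship, restock_request, route_local, shipped, split_shipment, stock_low} — 15 facts.

15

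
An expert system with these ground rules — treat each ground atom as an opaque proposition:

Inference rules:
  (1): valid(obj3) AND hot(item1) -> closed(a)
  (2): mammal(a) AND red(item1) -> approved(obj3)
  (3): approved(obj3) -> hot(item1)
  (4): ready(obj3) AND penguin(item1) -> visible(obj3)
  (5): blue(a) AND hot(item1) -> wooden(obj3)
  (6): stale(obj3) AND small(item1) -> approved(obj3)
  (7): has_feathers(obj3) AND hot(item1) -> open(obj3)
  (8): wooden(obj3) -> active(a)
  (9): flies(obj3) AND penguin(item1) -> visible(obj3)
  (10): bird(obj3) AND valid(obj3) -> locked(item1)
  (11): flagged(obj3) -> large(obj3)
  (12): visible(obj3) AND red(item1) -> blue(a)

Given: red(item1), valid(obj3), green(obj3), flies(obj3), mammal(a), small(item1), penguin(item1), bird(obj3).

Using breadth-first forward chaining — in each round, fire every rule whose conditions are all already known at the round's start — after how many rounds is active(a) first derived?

4

Round 1: (2) [mammal(a) AND red(item1) -> approved(obj3)]; (9) [flies(obj3) AND penguin(item1) -> visible(obj3)]; (10) [bird(obj3) AND valid(obj3) -> locked(item1)]. Adds approved(obj3), visible(obj3), locked(item1).
Round 2: (3) [approved(obj3) -> hot(item1)]; (12) [visible(obj3) AND red(item1) -> blue(a)]. Adds hot(item1), blue(a).
Round 3: (1) [valid(obj3) AND hot(item1) -> closed(a)]; (5) [blue(a) AND hot(item1) -> wooden(obj3)]. Adds closed(a), wooden(obj3).
Round 4: (8) [wooden(obj3) -> active(a)]. Adds active(a).
active(a) first appears in round 4.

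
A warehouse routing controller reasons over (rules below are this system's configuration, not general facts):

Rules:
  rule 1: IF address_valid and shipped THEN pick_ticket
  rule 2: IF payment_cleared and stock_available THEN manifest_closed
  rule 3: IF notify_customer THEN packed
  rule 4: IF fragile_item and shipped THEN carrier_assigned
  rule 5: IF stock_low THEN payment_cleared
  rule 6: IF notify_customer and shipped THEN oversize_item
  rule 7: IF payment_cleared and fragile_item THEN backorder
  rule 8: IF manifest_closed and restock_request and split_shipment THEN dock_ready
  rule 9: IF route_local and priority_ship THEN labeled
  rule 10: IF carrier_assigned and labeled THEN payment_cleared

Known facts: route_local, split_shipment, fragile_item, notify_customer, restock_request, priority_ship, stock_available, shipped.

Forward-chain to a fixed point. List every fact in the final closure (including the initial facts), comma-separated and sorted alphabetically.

Round 1 fires rule 3, rule 4, rule 6, rule 9, giving packed, carrier_assigned, oversize_item, labeled.
Round 2 fires rule 10, giving payment_cleared.
Round 3 fires rule 2, rule 7, giving manifest_closed, backorder.
Round 4 fires rule 8, giving dock_ready.

backorder, carrier_assigned, dock_ready, fragile_item, labeled, manifest_closed, notify_customer, oversize_item, packed, payment_cleared, priority_ship, restock_request, route_local, shipped, split_shipment, stock_available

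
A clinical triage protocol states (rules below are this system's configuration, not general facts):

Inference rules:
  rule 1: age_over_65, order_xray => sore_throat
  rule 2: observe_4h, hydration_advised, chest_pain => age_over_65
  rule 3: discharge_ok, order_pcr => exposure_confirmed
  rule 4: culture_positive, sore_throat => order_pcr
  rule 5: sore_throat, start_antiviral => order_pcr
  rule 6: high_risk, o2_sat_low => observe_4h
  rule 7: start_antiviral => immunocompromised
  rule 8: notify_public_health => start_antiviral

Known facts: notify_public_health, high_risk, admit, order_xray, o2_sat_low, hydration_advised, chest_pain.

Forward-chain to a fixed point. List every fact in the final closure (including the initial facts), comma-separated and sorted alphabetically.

Round 1 — rule 6, rule 8, derive observe_4h, start_antiviral.
Round 2 — rule 2, rule 7, derive age_over_65, immunocompromised.
Round 3 — rule 1, derive sore_throat.
Round 4 — rule 5, derive order_pcr.

admit, age_over_65, chest_pain, high_risk, hydration_advised, immunocompromised, notify_public_health, o2_sat_low, observe_4h, order_pcr, order_xray, sore_throat, start_antiviral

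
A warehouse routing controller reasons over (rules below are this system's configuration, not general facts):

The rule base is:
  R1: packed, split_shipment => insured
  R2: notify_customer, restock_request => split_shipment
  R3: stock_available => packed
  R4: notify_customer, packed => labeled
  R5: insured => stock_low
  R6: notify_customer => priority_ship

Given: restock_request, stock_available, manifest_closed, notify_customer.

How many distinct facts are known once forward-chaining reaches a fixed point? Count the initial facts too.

10

[1] R2 [notify_customer, restock_request => split_shipment]; R3 [stock_available => packed]; R6 [notify_customer => priority_ship]. ⇒ new: split_shipment, packed, priority_ship.
[2] R1 [packed, split_shipment => insured]; R4 [notify_customer, packed => labeled]. ⇒ new: insured, labeled.
[3] R5 [insured => stock_low]. ⇒ new: stock_low.
Closure: {insured, labeled, manifest_closed, notify_customer, packed, priority_ship, restock_request, split_shipment, stock_available, stock_low} — 10 facts.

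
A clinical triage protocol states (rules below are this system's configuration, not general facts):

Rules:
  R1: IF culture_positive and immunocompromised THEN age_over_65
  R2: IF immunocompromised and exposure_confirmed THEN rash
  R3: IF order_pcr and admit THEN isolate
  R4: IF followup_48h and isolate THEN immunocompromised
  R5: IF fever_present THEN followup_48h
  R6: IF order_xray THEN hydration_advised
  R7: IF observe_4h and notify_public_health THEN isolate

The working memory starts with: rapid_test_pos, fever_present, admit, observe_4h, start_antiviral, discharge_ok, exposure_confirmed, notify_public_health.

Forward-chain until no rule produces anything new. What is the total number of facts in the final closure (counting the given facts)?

Round 1: R5 [IF fever_present THEN followup_48h]; R7 [IF observe_4h and notify_public_health THEN isolate]. New: followup_48h, isolate.
Round 2: R4 [IF followup_48h and isolate THEN immunocompromised]. New: immunocompromised.
Round 3: R2 [IF immunocompromised and exposure_confirmed THEN rash]. New: rash.
Closure: {admit, discharge_ok, exposure_confirmed, fever_present, followup_48h, immunocompromised, isolate, notify_public_health, observe_4h, rapid_test_pos, rash, start_antiviral} — 12 facts.

12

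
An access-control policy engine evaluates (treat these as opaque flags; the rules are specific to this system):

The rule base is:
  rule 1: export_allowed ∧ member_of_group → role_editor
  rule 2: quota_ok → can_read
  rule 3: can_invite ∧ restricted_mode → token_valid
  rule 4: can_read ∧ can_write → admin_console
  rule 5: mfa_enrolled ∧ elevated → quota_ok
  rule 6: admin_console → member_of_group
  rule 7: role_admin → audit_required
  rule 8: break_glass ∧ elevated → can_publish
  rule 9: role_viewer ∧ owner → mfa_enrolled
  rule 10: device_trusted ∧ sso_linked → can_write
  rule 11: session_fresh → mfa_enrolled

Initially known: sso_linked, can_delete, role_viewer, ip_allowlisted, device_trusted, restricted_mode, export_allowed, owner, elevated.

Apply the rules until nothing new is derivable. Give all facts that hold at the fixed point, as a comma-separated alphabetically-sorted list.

Round 1 fires rule 9, rule 10, giving mfa_enrolled, can_write.
Round 2 fires rule 5, giving quota_ok.
Round 3 fires rule 2, giving can_read.
Round 4 fires rule 4, giving admin_console.
Round 5 fires rule 6, giving member_of_group.
Round 6 fires rule 1, giving role_editor.

admin_console, can_delete, can_read, can_write, device_trusted, elevated, export_allowed, ip_allowlisted, member_of_group, mfa_enrolled, owner, quota_ok, restricted_mode, role_editor, role_viewer, sso_linked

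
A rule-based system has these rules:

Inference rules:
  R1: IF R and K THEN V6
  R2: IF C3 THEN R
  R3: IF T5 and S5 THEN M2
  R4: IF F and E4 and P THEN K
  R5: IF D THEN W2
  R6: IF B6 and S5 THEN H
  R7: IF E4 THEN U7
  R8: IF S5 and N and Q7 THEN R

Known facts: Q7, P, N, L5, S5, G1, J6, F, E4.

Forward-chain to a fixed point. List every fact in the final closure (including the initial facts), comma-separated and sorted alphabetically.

Round 1 fires R4, R7, R8, giving K, U7, R.
Round 2 fires R1, giving V6.

E4, F, G1, J6, K, L5, N, P, Q7, R, S5, U7, V6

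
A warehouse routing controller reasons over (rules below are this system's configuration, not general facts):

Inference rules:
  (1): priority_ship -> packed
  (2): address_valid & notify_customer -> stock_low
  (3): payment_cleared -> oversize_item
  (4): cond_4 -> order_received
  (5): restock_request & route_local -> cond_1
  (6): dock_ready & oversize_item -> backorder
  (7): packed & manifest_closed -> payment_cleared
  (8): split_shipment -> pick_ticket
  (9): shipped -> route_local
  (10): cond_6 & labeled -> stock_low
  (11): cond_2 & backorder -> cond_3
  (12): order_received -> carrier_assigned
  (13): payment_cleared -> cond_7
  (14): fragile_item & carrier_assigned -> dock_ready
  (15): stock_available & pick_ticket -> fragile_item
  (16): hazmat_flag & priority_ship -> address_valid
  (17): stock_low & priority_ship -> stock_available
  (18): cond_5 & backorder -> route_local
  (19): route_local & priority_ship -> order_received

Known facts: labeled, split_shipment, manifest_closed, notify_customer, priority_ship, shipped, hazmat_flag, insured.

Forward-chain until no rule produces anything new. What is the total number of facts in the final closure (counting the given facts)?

Round 1: (1) [priority_ship -> packed]; (8) [split_shipment -> pick_ticket]; (9) [shipped -> route_local]; (16) [hazmat_flag & priority_ship -> address_valid]. New: packed, pick_ticket, route_local, address_valid.
Round 2: (2) [address_valid & notify_customer -> stock_low]; (7) [packed & manifest_closed -> payment_cleared]; (19) [route_local & priority_ship -> order_received]. New: stock_low, payment_cleared, order_received.
Round 3: (3) [payment_cleared -> oversize_item]; (12) [order_received -> carrier_assigned]; (13) [payment_cleared -> cond_7]; (17) [stock_low & priority_ship -> stock_available]. New: oversize_item, carrier_assigned, cond_7, stock_available.
Round 4: (15) [stock_available & pick_ticket -> fragile_item]. New: fragile_item.
Round 5: (14) [fragile_item & carrier_assigned -> dock_ready]. New: dock_ready.
Round 6: (6) [dock_ready & oversize_item -> backorder]. New: backorder.
Closure: {address_valid, backorder, carrier_assigned, cond_7, dock_ready, fragile_item, hazmat_flag, insured, labeled, manifest_closed, notify_customer, order_received, oversize_item, packed, payment_cleared, pick_ticket, priority_ship, route_local, shipped, split_shipment, stock_available, stock_low} — 22 facts.

22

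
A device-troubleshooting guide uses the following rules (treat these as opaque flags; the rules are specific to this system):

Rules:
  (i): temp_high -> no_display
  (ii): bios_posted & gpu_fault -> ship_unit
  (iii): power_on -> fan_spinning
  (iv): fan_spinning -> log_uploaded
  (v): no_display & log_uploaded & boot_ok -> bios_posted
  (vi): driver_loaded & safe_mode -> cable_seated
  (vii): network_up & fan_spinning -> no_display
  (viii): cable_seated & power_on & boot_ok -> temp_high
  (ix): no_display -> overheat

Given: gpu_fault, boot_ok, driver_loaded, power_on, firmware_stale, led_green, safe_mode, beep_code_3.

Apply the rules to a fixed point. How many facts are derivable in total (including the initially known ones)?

16

Round 1 fires (iii), (vi), giving fan_spinning, cable_seated.
Round 2 fires (iv), (viii), giving log_uploaded, temp_high.
Round 3 fires (i), giving no_display.
Round 4 fires (v), (ix), giving bios_posted, overheat.
Round 5 fires (ii), giving ship_unit.
Closure: {beep_code_3, bios_posted, boot_ok, cable_seated, driver_loaded, fan_spinning, firmware_stale, gpu_fault, led_green, log_uploaded, no_display, overheat, power_on, safe_mode, ship_unit, temp_high} — 16 facts.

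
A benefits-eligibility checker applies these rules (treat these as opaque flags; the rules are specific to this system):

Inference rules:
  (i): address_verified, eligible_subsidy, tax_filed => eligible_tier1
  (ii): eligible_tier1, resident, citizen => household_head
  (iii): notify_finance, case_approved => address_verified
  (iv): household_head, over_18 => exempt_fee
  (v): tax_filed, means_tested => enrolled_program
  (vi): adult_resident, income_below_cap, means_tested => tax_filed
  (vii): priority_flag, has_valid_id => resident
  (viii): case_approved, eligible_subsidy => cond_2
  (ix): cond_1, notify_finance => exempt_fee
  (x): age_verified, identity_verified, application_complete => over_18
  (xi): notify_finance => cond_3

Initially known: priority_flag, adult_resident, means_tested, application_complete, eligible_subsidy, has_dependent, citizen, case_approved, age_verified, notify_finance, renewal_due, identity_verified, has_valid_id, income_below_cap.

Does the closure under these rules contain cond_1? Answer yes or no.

Round 1 fires (iii), (vi), (vii), (viii), (x), (xi), giving address_verified, tax_filed, resident, cond_2, over_18, cond_3.
Round 2 fires (i), (v), giving eligible_tier1, enrolled_program.
Round 3 fires (ii), giving household_head.
Round 4 fires (iv), giving exempt_fee.
Fixed point reached. No rule has cond_1 as a consequent, and it is not given.

no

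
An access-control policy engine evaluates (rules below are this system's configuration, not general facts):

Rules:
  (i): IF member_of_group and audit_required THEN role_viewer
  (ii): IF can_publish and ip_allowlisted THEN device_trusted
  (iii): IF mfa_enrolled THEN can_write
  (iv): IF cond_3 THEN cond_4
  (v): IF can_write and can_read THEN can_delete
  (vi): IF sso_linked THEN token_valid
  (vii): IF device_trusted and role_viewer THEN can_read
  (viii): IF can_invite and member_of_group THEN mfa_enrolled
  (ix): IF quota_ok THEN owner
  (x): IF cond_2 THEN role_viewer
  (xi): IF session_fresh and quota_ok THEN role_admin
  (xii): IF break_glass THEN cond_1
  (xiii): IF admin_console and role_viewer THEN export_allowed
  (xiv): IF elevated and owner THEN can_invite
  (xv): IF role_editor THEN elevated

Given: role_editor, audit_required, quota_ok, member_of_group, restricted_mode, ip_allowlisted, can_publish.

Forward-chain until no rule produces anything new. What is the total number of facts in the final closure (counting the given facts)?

Round 1 fires (i), (ii), (ix), (xv), giving role_viewer, device_trusted, owner, elevated.
Round 2 fires (vii), (xiv), giving can_read, can_invite.
Round 3 fires (viii), giving mfa_enrolled.
Round 4 fires (iii), giving can_write.
Round 5 fires (v), giving can_delete.
Closure: {audit_required, can_delete, can_invite, can_publish, can_read, can_write, device_trusted, elevated, ip_allowlisted, member_of_group, mfa_enrolled, owner, quota_ok, restricted_mode, role_editor, role_viewer} — 16 facts.

16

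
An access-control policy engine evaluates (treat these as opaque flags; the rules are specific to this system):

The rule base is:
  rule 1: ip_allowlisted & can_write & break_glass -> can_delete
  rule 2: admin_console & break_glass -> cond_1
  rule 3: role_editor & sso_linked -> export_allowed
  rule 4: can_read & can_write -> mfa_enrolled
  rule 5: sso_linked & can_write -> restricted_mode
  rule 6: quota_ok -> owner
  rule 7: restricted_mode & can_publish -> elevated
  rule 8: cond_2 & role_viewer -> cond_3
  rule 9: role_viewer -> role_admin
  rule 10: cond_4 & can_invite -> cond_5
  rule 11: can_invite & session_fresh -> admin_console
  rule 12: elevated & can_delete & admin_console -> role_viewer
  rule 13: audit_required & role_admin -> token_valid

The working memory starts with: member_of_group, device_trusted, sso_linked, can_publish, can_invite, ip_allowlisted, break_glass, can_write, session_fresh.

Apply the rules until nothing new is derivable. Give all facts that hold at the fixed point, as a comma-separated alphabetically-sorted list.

admin_console, break_glass, can_delete, can_invite, can_publish, can_write, cond_1, device_trusted, elevated, ip_allowlisted, member_of_group, restricted_mode, role_admin, role_viewer, session_fresh, sso_linked

Round 1: rule 1 [ip_allowlisted & can_write & break_glass -> can_delete]; rule 5 [sso_linked & can_write -> restricted_mode]; rule 11 [can_invite & session_fresh -> admin_console]. New: can_delete, restricted_mode, admin_console.
Round 2: rule 2 [admin_console & break_glass -> cond_1]; rule 7 [restricted_mode & can_publish -> elevated]. New: cond_1, elevated.
Round 3: rule 12 [elevated & can_delete & admin_console -> role_viewer]. New: role_viewer.
Round 4: rule 9 [role_viewer -> role_admin]. New: role_admin.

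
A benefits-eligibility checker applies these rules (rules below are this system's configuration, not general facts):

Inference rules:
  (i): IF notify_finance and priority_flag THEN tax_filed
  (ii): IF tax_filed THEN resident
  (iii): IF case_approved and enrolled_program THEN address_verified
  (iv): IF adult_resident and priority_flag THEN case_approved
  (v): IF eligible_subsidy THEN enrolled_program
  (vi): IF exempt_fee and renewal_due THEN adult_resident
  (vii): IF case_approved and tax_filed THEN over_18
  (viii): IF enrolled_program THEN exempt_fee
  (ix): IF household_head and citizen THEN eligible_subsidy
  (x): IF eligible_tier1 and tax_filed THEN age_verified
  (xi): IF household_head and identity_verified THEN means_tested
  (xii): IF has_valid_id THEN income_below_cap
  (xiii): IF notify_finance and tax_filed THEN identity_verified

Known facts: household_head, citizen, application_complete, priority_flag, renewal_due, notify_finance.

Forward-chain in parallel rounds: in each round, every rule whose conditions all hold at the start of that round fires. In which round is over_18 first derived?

Round 1 fires (i), (ix), giving tax_filed, eligible_subsidy.
Round 2 fires (ii), (v), (xiii), giving resident, enrolled_program, identity_verified.
Round 3 fires (viii), (xi), giving exempt_fee, means_tested.
Round 4 fires (vi), giving adult_resident.
Round 5 fires (iv), giving case_approved.
Round 6 fires (iii), (vii), giving address_verified, over_18.
over_18 first appears in round 6.

6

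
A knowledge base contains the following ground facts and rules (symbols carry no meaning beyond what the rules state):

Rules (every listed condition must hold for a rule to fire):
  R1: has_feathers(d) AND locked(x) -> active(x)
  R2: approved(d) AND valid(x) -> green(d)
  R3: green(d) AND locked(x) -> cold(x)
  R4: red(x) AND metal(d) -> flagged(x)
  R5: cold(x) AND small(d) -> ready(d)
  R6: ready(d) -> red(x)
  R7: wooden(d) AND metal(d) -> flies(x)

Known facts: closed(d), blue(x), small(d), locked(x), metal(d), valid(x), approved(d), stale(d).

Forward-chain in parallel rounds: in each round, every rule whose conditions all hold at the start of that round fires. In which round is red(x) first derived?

[1] R2 [approved(d) AND valid(x) -> green(d)]. ⇒ new: green(d).
[2] R3 [green(d) AND locked(x) -> cold(x)]. ⇒ new: cold(x).
[3] R5 [cold(x) AND small(d) -> ready(d)]. ⇒ new: ready(d).
[4] R6 [ready(d) -> red(x)]. ⇒ new: red(x).
red(x) first appears in round 4.

4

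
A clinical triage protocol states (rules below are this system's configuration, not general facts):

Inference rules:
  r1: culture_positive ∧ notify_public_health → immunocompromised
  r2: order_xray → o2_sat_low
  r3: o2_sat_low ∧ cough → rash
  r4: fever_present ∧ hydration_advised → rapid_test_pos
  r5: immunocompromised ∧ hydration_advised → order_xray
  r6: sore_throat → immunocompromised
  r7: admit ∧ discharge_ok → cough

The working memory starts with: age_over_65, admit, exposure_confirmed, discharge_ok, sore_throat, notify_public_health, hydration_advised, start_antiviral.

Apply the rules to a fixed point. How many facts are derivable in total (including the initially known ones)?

Round 1 fires r6, r7, giving immunocompromised, cough.
Round 2 fires r5, giving order_xray.
Round 3 fires r2, giving o2_sat_low.
Round 4 fires r3, giving rash.
Closure: {admit, age_over_65, cough, discharge_ok, exposure_confirmed, hydration_advised, immunocompromised, notify_public_health, o2_sat_low, order_xray, rash, sore_throat, start_antiviral} — 13 facts.

13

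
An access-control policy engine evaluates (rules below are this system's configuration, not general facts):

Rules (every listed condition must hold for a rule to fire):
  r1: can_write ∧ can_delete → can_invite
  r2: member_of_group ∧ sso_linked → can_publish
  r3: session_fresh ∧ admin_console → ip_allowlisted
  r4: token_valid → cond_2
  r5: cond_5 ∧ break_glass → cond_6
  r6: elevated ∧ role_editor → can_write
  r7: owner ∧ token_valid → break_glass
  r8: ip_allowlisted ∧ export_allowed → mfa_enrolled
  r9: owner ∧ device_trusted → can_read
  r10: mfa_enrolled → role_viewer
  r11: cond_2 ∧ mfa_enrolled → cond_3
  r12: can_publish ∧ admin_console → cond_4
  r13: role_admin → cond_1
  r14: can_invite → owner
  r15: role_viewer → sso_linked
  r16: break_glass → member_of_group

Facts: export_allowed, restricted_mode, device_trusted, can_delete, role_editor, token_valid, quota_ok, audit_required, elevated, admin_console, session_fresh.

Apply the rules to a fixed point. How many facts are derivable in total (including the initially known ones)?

Round 1: r3 [session_fresh ∧ admin_console → ip_allowlisted]; r4 [token_valid → cond_2]; r6 [elevated ∧ role_editor → can_write]. Adds ip_allowlisted, cond_2, can_write.
Round 2: r1 [can_write ∧ can_delete → can_invite]; r8 [ip_allowlisted ∧ export_allowed → mfa_enrolled]. Adds can_invite, mfa_enrolled.
Round 3: r10 [mfa_enrolled → role_viewer]; r11 [cond_2 ∧ mfa_enrolled → cond_3]; r14 [can_invite → owner]. Adds role_viewer, cond_3, owner.
Round 4: r7 [owner ∧ token_valid → break_glass]; r9 [owner ∧ device_trusted → can_read]; r15 [role_viewer → sso_linked]. Adds break_glass, can_read, sso_linked.
Round 5: r16 [break_glass → member_of_group]. Adds member_of_group.
Round 6: r2 [member_of_group ∧ sso_linked → can_publish]. Adds can_publish.
Round 7: r12 [can_publish ∧ admin_console → cond_4]. Adds cond_4.
Closure: {admin_console, audit_required, break_glass, can_delete, can_invite, can_publish, can_read, can_write, cond_2, cond_3, cond_4, device_trusted, elevated, export_allowed, ip_allowlisted, member_of_group, mfa_enrolled, owner, quota_ok, restricted_mode, role_editor, role_viewer, session_fresh, sso_linked, token_valid} — 25 facts.

25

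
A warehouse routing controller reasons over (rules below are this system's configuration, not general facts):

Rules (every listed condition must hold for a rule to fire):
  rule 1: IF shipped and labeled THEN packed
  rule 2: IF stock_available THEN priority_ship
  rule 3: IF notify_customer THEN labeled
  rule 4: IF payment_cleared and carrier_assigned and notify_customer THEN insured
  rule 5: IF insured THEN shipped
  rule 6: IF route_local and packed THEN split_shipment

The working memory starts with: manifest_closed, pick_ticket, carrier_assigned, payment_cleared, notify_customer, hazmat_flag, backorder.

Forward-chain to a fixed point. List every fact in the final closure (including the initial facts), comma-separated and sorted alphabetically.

backorder, carrier_assigned, hazmat_flag, insured, labeled, manifest_closed, notify_customer, packed, payment_cleared, pick_ticket, shipped

[1] rule 3 [IF notify_customer THEN labeled]; rule 4 [IF payment_cleared and carrier_assigned and notify_customer THEN insured]. ⇒ new: labeled, insured.
[2] rule 5 [IF insured THEN shipped]. ⇒ new: shipped.
[3] rule 1 [IF shipped and labeled THEN packed]. ⇒ new: packed.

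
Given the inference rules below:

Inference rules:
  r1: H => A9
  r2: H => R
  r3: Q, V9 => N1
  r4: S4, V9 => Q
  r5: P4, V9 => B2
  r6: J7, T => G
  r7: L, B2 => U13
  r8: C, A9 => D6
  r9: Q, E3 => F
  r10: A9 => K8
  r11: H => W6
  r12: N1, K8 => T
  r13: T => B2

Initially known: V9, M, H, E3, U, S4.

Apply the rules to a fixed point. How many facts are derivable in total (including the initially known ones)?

15

[1] r1 [H => A9]; r2 [H => R]; r4 [S4, V9 => Q]; r11 [H => W6]. ⇒ new: A9, R, Q, W6.
[2] r3 [Q, V9 => N1]; r9 [Q, E3 => F]; r10 [A9 => K8]. ⇒ new: N1, F, K8.
[3] r12 [N1, K8 => T]. ⇒ new: T.
[4] r13 [T => B2]. ⇒ new: B2.
Closure: {A9, B2, E3, F, H, K8, M, N1, Q, R, S4, T, U, V9, W6} — 15 facts.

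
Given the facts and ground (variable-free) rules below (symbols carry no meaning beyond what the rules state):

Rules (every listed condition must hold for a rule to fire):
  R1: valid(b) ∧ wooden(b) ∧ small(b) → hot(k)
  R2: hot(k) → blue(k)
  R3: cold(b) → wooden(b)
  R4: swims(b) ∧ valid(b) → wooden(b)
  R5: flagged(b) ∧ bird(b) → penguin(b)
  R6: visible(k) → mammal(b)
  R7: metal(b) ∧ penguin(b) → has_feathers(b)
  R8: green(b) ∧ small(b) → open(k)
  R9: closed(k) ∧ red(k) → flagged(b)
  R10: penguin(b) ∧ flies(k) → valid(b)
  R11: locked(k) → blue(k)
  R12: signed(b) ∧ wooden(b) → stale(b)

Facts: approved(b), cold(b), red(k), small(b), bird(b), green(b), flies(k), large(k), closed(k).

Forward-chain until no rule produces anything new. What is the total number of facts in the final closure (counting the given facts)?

Round 1 fires R3, R8, R9, giving wooden(b), open(k), flagged(b).
Round 2 fires R5, giving penguin(b).
Round 3 fires R10, giving valid(b).
Round 4 fires R1, giving hot(k).
Round 5 fires R2, giving blue(k).
Closure: {approved(b), bird(b), blue(k), closed(k), cold(b), flagged(b), flies(k), green(b), hot(k), large(k), open(k), penguin(b), red(k), small(b), valid(b), wooden(b)} — 16 facts.

16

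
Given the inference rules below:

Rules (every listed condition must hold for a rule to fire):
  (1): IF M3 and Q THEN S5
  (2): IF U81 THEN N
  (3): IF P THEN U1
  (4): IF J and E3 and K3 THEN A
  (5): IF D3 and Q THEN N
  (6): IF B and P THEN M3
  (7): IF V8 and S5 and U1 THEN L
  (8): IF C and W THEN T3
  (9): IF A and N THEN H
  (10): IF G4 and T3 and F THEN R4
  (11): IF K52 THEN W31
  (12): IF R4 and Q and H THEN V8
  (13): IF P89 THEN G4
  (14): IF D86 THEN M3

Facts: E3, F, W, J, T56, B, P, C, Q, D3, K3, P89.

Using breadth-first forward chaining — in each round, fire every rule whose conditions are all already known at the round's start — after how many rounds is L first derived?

4

[1] (3) [IF P THEN U1]; (4) [IF J and E3 and K3 THEN A]; (5) [IF D3 and Q THEN N]; (6) [IF B and P THEN M3]; (8) [IF C and W THEN T3]; (13) [IF P89 THEN G4]. ⇒ new: U1, A, N, M3, T3, G4.
[2] (1) [IF M3 and Q THEN S5]; (9) [IF A and N THEN H]; (10) [IF G4 and T3 and F THEN R4]. ⇒ new: S5, H, R4.
[3] (12) [IF R4 and Q and H THEN V8]. ⇒ new: V8.
[4] (7) [IF V8 and S5 and U1 THEN L]. ⇒ new: L.
L first appears in round 4.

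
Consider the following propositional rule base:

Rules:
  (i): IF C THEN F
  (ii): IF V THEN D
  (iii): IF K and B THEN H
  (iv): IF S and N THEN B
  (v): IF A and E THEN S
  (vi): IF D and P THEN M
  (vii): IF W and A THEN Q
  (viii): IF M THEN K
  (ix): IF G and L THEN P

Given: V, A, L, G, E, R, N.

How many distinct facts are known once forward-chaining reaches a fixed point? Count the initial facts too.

14

Round 1: (ii) [IF V THEN D]; (v) [IF A and E THEN S]; (ix) [IF G and L THEN P]. New: D, S, P.
Round 2: (iv) [IF S and N THEN B]; (vi) [IF D and P THEN M]. New: B, M.
Round 3: (viii) [IF M THEN K]. New: K.
Round 4: (iii) [IF K and B THEN H]. New: H.
Closure: {A, B, D, E, G, H, K, L, M, N, P, R, S, V} — 14 facts.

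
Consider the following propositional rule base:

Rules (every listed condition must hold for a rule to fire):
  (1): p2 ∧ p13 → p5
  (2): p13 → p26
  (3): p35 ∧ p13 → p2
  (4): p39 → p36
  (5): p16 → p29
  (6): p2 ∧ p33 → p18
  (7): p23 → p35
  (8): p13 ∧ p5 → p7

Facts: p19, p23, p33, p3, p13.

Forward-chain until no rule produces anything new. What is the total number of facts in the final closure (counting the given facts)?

11

Round 1: (2) [p13 → p26]; (7) [p23 → p35]. Adds p26, p35.
Round 2: (3) [p35 ∧ p13 → p2]. Adds p2.
Round 3: (1) [p2 ∧ p13 → p5]; (6) [p2 ∧ p33 → p18]. Adds p5, p18.
Round 4: (8) [p13 ∧ p5 → p7]. Adds p7.
Closure: {p13, p18, p19, p2, p23, p26, p3, p33, p35, p5, p7} — 11 facts.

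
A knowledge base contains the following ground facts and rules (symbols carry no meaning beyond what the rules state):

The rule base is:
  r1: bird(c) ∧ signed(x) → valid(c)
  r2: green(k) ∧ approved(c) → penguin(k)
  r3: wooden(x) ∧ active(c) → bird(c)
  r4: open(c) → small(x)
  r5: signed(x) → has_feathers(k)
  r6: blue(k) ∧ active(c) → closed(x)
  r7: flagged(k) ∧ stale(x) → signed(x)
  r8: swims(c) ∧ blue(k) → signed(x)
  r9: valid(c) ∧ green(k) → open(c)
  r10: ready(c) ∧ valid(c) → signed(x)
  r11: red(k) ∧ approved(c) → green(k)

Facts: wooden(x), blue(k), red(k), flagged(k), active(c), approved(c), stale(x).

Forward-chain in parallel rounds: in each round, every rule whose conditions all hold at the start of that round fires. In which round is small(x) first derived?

4

Round 1: r3 [wooden(x) ∧ active(c) → bird(c)]; r6 [blue(k) ∧ active(c) → closed(x)]; r7 [flagged(k) ∧ stale(x) → signed(x)]; r11 [red(k) ∧ approved(c) → green(k)]. Adds bird(c), closed(x), signed(x), green(k).
Round 2: r1 [bird(c) ∧ signed(x) → valid(c)]; r2 [green(k) ∧ approved(c) → penguin(k)]; r5 [signed(x) → has_feathers(k)]. Adds valid(c), penguin(k), has_feathers(k).
Round 3: r9 [valid(c) ∧ green(k) → open(c)]. Adds open(c).
Round 4: r4 [open(c) → small(x)]. Adds small(x).
small(x) first appears in round 4.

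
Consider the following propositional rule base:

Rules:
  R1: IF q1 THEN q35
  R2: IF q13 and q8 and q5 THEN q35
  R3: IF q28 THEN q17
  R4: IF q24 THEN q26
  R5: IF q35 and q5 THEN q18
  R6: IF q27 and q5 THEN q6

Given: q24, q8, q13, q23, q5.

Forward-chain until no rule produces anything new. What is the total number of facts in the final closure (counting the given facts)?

8

[1] R2 [IF q13 and q8 and q5 THEN q35]; R4 [IF q24 THEN q26]. ⇒ new: q35, q26.
[2] R5 [IF q35 and q5 THEN q18]. ⇒ new: q18.
Closure: {q13, q18, q23, q24, q26, q35, q5, q8} — 8 facts.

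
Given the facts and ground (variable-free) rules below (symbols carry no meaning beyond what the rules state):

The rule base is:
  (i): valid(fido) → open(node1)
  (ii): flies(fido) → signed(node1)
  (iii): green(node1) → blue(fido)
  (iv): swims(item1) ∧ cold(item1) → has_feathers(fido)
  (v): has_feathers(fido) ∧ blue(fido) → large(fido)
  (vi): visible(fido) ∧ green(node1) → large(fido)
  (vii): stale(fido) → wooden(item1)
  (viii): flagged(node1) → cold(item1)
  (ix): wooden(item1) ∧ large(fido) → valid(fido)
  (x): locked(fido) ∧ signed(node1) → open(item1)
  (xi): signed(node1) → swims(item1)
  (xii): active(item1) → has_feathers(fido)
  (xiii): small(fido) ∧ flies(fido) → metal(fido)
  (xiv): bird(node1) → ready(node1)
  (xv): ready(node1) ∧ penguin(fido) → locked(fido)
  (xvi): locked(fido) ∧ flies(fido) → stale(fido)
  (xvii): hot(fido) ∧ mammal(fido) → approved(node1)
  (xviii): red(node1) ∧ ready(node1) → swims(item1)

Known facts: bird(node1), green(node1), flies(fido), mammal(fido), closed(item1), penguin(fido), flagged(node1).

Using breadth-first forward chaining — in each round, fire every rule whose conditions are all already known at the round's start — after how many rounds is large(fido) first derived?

Round 1: (ii) [flies(fido) → signed(node1)]; (iii) [green(node1) → blue(fido)]; (viii) [flagged(node1) → cold(item1)]; (xiv) [bird(node1) → ready(node1)]. New: signed(node1), blue(fido), cold(item1), ready(node1).
Round 2: (xi) [signed(node1) → swims(item1)]; (xv) [ready(node1) ∧ penguin(fido) → locked(fido)]. New: swims(item1), locked(fido).
Round 3: (iv) [swims(item1) ∧ cold(item1) → has_feathers(fido)]; (x) [locked(fido) ∧ signed(node1) → open(item1)]; (xvi) [locked(fido) ∧ flies(fido) → stale(fido)]. New: has_feathers(fido), open(item1), stale(fido).
Round 4: (v) [has_feathers(fido) ∧ blue(fido) → large(fido)]; (vii) [stale(fido) → wooden(item1)]. New: large(fido), wooden(item1).
large(fido) first appears in round 4.

4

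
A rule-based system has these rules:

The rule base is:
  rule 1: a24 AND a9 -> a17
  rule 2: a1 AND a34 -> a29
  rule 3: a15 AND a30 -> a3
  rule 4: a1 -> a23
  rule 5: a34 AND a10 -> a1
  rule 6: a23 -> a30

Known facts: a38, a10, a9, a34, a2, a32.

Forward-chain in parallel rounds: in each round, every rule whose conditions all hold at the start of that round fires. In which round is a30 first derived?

3

Round 1 fires rule 5, giving a1.
Round 2 fires rule 2, rule 4, giving a29, a23.
Round 3 fires rule 6, giving a30.
a30 first appears in round 3.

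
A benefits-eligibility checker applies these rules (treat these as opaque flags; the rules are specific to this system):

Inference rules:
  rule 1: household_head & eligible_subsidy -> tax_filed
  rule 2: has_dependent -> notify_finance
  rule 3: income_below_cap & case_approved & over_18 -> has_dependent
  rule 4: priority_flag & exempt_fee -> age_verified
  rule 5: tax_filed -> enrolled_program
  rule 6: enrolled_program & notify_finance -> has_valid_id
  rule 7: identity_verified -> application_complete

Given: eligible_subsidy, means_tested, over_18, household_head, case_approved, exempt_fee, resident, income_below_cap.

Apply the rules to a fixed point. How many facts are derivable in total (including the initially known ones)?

Round 1 fires rule 1, rule 3, giving tax_filed, has_dependent.
Round 2 fires rule 2, rule 5, giving notify_finance, enrolled_program.
Round 3 fires rule 6, giving has_valid_id.
Closure: {case_approved, eligible_subsidy, enrolled_program, exempt_fee, has_dependent, has_valid_id, household_head, income_below_cap, means_tested, notify_finance, over_18, resident, tax_filed} — 13 facts.

13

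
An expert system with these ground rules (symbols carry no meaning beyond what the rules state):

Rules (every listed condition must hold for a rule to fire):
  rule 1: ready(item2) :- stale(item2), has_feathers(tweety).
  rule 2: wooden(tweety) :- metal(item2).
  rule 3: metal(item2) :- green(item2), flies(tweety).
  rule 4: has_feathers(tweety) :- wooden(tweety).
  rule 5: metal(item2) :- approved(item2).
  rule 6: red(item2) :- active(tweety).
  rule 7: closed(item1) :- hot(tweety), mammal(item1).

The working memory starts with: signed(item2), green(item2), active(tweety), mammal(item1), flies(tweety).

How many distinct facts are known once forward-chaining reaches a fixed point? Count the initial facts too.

Round 1 fires rule 3, rule 6, giving metal(item2), red(item2).
Round 2 fires rule 2, giving wooden(tweety).
Round 3 fires rule 4, giving has_feathers(tweety).
Closure: {active(tweety), flies(tweety), green(item2), has_feathers(tweety), mammal(item1), metal(item2), red(item2), signed(item2), wooden(tweety)} — 9 facts.

9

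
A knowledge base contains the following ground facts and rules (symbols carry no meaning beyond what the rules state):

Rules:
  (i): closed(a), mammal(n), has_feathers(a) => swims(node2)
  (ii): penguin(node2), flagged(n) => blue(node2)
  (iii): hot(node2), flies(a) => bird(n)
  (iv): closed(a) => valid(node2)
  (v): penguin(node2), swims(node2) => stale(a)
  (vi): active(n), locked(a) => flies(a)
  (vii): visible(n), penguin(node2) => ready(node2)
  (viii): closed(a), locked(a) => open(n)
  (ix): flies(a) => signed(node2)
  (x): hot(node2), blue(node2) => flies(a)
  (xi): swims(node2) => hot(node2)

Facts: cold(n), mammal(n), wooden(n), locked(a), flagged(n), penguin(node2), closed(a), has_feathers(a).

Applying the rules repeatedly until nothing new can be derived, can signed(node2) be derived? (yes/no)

Round 1: (i) [closed(a), mammal(n), has_feathers(a) => swims(node2)]; (ii) [penguin(node2), flagged(n) => blue(node2)]; (iv) [closed(a) => valid(node2)]; (viii) [closed(a), locked(a) => open(n)]. Adds swims(node2), blue(node2), valid(node2), open(n).
Round 2: (v) [penguin(node2), swims(node2) => stale(a)]; (xi) [swims(node2) => hot(node2)]. Adds stale(a), hot(node2).
Round 3: (x) [hot(node2), blue(node2) => flies(a)]. Adds flies(a).
Round 4: (iii) [hot(node2), flies(a) => bird(n)]; (ix) [flies(a) => signed(node2)]. Adds bird(n), signed(node2).
signed(node2) appears in round 4, so it is derivable.

yes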